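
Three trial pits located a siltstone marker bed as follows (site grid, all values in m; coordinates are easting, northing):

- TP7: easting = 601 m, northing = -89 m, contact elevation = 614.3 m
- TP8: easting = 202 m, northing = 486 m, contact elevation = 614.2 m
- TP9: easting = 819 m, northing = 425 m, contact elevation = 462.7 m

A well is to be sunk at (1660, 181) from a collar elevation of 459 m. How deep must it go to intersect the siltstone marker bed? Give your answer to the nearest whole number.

173 m

Let the plane be z = a·easting + b·northing + c.
TP8−TP7: −399a + 575b = −0.1;  TP9−TP7: 218a + 514b = −151.6.
Solving gives a = −0.26365, b = −0.18312.
Then c = 614.3 − a·601 − b·-89 = 756.45.
At (1660, 181): z_contact = −437.7 − 33.1 + 756.45 = 285.7 m.
Depth below ground = 459 − 285.7 = 173 m.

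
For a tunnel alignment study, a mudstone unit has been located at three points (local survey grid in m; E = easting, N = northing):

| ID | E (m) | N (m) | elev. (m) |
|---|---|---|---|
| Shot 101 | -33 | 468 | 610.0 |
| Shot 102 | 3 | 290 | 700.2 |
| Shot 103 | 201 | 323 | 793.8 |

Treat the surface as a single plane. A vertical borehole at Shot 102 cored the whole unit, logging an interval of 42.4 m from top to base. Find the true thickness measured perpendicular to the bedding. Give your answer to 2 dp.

Let the plane be z = a·E + b·N + c.
Shot 102−Shot 101: 36a − 178b = 90.2;  Shot 103−Shot 101: 234a − 145b = 183.8.
Solving gives a = 0.53902, b = −0.39773.
|∇z| = √(a²+b²) = 0.66987, so dip δ = arctan(0.66987) = 33.82°.
True thickness = vertical thickness × cos δ = 42.4 × cos 33.82° = 35.23 m.

35.23 m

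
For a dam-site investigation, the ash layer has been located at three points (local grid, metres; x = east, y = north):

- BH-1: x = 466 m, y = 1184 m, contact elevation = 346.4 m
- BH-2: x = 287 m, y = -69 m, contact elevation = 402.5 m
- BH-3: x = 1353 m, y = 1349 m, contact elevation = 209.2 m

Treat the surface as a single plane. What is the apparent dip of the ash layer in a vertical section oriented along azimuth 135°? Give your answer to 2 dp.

Two edge vectors: BH-1→BH-2 = (-179, -1253, 56.1), BH-1→BH-3 = (887, 165, -137.2).
Normal n = (BH-1→BH-2) × (BH-1→BH-3) = (162655.1, 25201.9, 1081876).
So ∂z/∂x = −n_x/n_z = −0.15035 and ∂z/∂y = −n_y/n_z = −0.02329.
Unit vector along 135° is (sin 135°, cos 135°) = (0.7071, -0.7071).
Slope in that direction = a·(0.7071) + b·(-0.7071) = −0.08984.
Apparent dip = arctan|0.08984| = 5.13° (true dip is 8.7°, so apparent ≤ true as expected).

5.13°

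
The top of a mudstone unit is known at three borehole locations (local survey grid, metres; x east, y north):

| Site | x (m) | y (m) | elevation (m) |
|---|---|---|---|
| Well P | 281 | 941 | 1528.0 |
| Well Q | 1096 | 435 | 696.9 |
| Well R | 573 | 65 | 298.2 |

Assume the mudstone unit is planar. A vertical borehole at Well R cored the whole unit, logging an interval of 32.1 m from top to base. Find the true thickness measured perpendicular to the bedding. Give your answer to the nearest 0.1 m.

19.1 m

Let the plane be z = a·x + b·y + c.
Well Q−Well P: 815a − 506b = −831.1;  Well R−Well P: 292a − 876b = −1229.8.
Solving gives a = −0.18680, b = 1.34161.
|∇z| = √(a²+b²) = 1.35456, so dip δ = arctan(1.35456) = 53.56°.
True thickness = vertical thickness × cos δ = 32.1 × cos 53.56° = 19.1 m.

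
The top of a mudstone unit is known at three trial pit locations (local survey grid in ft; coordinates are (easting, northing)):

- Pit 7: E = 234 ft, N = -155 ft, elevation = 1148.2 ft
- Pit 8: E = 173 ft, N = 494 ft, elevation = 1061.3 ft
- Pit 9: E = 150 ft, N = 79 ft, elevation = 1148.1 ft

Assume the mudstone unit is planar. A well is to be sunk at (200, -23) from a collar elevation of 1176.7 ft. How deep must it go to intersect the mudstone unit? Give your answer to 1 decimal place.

Let the plane be z = a·E + b·N + c.
Pit 8−Pit 7: −61a + 649b = −86.9;  Pit 9−Pit 7: −84a + 234b = −0.1.
Solving gives a = −0.50370, b = −0.18124.
Then c = 1148.2 − a·234 − b·-155 = 1237.97.
At (200, -23): z_contact = −100.74 + 4.17 + 1237.97 = 1141.40 ft.
Depth below ground = 1176.7 − 1141.40 = 35.3 ft.

35.3 ft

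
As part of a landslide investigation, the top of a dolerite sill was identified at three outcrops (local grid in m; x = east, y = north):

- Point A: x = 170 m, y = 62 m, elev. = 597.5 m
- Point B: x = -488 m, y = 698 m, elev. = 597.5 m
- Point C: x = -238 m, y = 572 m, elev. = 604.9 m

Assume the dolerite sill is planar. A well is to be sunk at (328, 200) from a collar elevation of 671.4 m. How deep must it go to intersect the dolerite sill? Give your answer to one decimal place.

55.3 m

Let the plane be z = a·x + b·y + c.
Point B−Point A: −658a + 636b = 0;  Point C−Point A: −408a + 510b = 7.4.
Solving gives a = 0.06185, b = 0.06399.
Then c = 597.5 − a·170 − b·62 = 583.02.
At (328, 200): z_contact = 20.29 + 12.80 + 583.02 = 616.10 m.
Depth below ground = 671.4 − 616.10 = 55.3 m.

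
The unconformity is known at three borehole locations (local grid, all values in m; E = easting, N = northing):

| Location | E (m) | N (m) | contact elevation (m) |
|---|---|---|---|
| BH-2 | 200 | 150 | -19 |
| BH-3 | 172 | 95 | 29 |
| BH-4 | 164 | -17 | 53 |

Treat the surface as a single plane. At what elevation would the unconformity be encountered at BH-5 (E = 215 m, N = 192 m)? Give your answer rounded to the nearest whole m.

Two edge vectors: BH-2→BH-3 = (-28, -55, 48), BH-2→BH-4 = (-36, -167, 72).
Normal n = (BH-2→BH-3) × (BH-2→BH-4) = (4056, 288, 2696).
So ∂z/∂E = −n_x/n_z = −1.50445 and ∂z/∂N = −n_y/n_z = −0.10682.
Intercept c from BH-2: -19 + 300.89 + 16.02 = 297.91.
At (215, 192): z = −323.5 − 20.5 + 297.91 = -46.1 m.

-46 m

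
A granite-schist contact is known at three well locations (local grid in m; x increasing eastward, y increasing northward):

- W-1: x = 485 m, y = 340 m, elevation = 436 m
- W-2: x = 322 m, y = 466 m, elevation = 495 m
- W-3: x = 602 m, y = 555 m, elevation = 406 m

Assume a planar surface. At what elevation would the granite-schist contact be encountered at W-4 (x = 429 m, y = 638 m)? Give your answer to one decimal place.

Let the plane be z = a·x + b·y + c.
W-2−W-1: −163a + 126b = 59;  W-3−W-1: 117a + 215b = −30.
Solving gives a = −0.33071, b = 0.04043.
Then c = 436 − a·485 − b·340 = 582.65.
At (429, 638): z = −141.9 + 25.8 + 582.65 = 466.6 m.

466.6 m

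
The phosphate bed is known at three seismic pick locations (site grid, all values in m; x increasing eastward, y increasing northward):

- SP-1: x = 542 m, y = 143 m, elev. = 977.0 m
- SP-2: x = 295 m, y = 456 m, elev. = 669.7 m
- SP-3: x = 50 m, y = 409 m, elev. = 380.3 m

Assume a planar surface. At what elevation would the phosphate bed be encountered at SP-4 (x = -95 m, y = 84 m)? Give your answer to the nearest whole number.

222 m

Two edge vectors: SP-1→SP-2 = (-247, 313, -307.3), SP-1→SP-3 = (-492, 266, -596.7).
Normal n = (SP-1→SP-2) × (SP-1→SP-3) = (-105025.3, 3806.7, 88294).
So ∂z/∂x = −n_x/n_z = 1.18950 and ∂z/∂y = −n_y/n_z = −0.04311.
Intercept c from SP-1: 977 − 644.71 + 6.17 = 338.46.
At (-95, 84): z = −113.0 − 3.6 + 338.46 = 221.8 m.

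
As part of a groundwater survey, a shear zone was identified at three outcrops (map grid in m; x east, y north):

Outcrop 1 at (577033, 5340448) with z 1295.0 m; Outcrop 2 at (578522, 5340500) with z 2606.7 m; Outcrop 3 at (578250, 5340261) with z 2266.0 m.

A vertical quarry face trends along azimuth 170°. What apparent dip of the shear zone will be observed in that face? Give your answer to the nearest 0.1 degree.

15.8°

Two edge vectors: Outcrop 1→Outcrop 2 = (1489, 52, 1311.7), Outcrop 1→Outcrop 3 = (1217, -187, 971).
Normal n = (Outcrop 1→Outcrop 2) × (Outcrop 1→Outcrop 3) = (295779.9, 150519.9, -341727).
So ∂z/∂x = −n_x/n_z = 0.86554 and ∂z/∂y = −n_y/n_z = 0.44047.
Unit vector along 170° is (sin 170°, cos 170°) = (0.1736, -0.9848).
Slope in that direction = a·(0.1736) + b·(-0.9848) = −0.28348.
Apparent dip = arctan|0.28348| = 15.8° (true dip is 44.2°, so apparent ≤ true as expected).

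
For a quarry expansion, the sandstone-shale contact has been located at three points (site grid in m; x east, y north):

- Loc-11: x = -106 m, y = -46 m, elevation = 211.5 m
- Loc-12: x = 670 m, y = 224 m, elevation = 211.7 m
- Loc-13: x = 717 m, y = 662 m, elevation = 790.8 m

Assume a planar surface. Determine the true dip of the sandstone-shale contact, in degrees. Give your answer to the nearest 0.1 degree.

55.5°

Let the plane be z = a·x + b·y + c.
Loc-12−Loc-11: 776a + 270b = 0.2;  Loc-13−Loc-11: 823a + 708b = 579.3.
Solving gives a = −0.47760, b = 1.37340.
Gradient magnitude |∇z| = √(a² + b²) = √(0.22810 + 1.88621) = 1.45407.
True dip = arctan(1.45407) = 55.5°, dipping toward SSE (azimuth ≈ 161°).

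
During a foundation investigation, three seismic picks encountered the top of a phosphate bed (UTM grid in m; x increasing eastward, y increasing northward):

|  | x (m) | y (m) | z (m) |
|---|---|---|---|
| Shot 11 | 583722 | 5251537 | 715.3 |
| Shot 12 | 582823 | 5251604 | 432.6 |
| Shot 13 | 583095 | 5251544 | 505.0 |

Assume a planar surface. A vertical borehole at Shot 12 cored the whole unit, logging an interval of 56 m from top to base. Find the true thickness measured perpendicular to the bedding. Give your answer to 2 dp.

50.61 m

Two edge vectors: Shot 11→Shot 12 = (-899, 67, -282.7), Shot 11→Shot 13 = (-627, 7, -210.3).
Normal n = (Shot 11→Shot 12) × (Shot 11→Shot 13) = (-12111.2, -11806.8, 35716).
So ∂z/∂x = −n_x/n_z = 0.33910 and ∂z/∂y = −n_y/n_z = 0.33057.
|∇z| = √(a²+b²) = 0.47357, so dip δ = arctan(0.47357) = 25.34°.
True thickness = vertical thickness × cos δ = 56 × cos 25.34° = 50.61 m.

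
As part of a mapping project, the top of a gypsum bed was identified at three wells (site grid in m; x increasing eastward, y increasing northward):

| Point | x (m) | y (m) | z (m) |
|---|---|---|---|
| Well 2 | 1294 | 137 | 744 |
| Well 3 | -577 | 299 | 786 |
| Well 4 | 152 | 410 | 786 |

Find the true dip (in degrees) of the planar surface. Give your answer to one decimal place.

5.4°

Two edge vectors: Well 2→Well 3 = (-1871, 162, 42), Well 2→Well 4 = (-1142, 273, 42).
Normal n = (Well 2→Well 3) × (Well 2→Well 4) = (-4662, 30618, -325779).
So ∂z/∂x = −n_x/n_z = −0.01431 and ∂z/∂y = −n_y/n_z = 0.09398.
Gradient magnitude |∇z| = √(a² + b²) = √(0.00020 + 0.00883) = 0.09507.
True dip = arctan(0.09507) = 5.4°, dipping toward S (azimuth ≈ 171°).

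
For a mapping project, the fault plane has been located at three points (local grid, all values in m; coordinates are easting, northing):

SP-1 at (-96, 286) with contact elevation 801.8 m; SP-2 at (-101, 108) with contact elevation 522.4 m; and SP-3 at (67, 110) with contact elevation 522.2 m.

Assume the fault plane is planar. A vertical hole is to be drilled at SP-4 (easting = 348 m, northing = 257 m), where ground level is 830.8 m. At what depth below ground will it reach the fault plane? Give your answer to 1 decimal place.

Two edge vectors: SP-1→SP-2 = (-5, -178, -279.4), SP-1→SP-3 = (163, -176, -279.6).
Normal n = (SP-1→SP-2) × (SP-1→SP-3) = (594.4, -46940.2, 29894).
So ∂z/∂easting = −n_x/n_z = −0.01988 and ∂z/∂northing = −n_y/n_z = 1.57022.
Intercept c from SP-1: 801.8 − 1.91 − 449.08 = 350.81.
At (348, 257): z_contact = −6.92 + 403.55 + 350.81 = 747.44 m.
Depth below ground = 830.8 − 747.44 = 83.4 m.

83.4 m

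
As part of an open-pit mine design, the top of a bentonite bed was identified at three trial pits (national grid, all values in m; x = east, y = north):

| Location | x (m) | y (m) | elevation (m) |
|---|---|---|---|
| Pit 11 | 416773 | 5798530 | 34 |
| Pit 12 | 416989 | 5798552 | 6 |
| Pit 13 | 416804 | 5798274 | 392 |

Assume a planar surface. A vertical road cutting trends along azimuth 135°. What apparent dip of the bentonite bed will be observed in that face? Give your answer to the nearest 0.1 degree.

44.9°

Let the plane be z = a·x + b·y + c.
Pit 12−Pit 11: 216a + 22b = −28;  Pit 13−Pit 11: 31a − 256b = 358.
Solving gives a = 0.01265, b = −1.39691.
Unit vector along 135° is (sin 135°, cos 135°) = (0.7071, -0.7071).
Slope in that direction = a·(0.7071) + b·(-0.7071) = 0.99671.
Apparent dip = arctan|0.99671| = 44.9° (true dip is 54.4°, so apparent ≤ true as expected).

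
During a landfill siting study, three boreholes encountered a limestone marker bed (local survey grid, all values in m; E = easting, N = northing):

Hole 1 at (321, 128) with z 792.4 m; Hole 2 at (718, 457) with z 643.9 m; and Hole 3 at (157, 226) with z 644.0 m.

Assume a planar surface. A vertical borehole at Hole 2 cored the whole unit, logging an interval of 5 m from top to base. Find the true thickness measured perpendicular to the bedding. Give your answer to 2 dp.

3.59 m

Two edge vectors: Hole 1→Hole 2 = (397, 329, -148.5), Hole 1→Hole 3 = (-164, 98, -148.4).
Normal n = (Hole 1→Hole 2) × (Hole 1→Hole 3) = (-34270.6, 83268.8, 92862).
So ∂z/∂E = −n_x/n_z = 0.36905 and ∂z/∂N = −n_y/n_z = −0.89669.
|∇z| = √(a²+b²) = 0.96967, so dip δ = arctan(0.96967) = 44.12°.
True thickness = vertical thickness × cos δ = 5 × cos 44.12° = 3.59 m.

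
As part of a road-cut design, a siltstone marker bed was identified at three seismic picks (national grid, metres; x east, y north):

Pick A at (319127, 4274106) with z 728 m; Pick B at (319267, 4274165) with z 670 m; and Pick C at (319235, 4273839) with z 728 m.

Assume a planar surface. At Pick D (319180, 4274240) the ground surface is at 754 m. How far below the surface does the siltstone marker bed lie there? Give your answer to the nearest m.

64 m

Two edge vectors: Pick A→Pick B = (140, 59, -58), Pick A→Pick C = (108, -267, 0).
Normal n = (Pick A→Pick B) × (Pick A→Pick C) = (-15486, -6264, -43752).
So ∂z/∂x = −n_x/n_z = −0.35394953 and ∂z/∂y = −n_y/n_z = −0.14317060.
Intercept c from Pick A: 728 + 112954.85 + 611926.31 = 725609.16.
At (319180, 4274240): z_contact = −112973.6 − 611945.5 + 725609.16 = 690.1 m.
Depth below ground = 754 − 690.1 = 64 m.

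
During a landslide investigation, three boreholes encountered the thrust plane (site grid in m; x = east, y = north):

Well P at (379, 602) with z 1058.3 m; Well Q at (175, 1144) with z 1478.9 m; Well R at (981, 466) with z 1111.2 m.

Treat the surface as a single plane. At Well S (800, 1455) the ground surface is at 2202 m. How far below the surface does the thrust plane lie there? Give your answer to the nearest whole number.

268 m

Let the plane be z = a·x + b·y + c.
Well Q−Well P: −204a + 542b = 420.6;  Well R−Well P: 602a − 136b = 52.9.
Solving gives a = 0.28764, b = 0.88428.
Then c = 1058.3 − a·379 − b·602 = 416.95.
At (800, 1455): z_contact = 230.1 + 1286.6 + 416.95 = 1933.7 m.
Depth below ground = 2202 − 1933.7 = 268 m.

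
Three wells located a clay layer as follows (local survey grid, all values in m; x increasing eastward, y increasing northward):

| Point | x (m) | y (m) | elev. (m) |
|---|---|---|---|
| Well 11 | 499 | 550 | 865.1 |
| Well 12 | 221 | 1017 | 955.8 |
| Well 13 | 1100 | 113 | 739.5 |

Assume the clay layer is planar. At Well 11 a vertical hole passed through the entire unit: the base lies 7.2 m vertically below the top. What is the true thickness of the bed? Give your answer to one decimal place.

7.1 m

Let the plane be z = a·x + b·y + c.
Well 12−Well 11: −278a + 467b = 90.7;  Well 13−Well 11: 601a − 437b = −125.6.
Solving gives a = −0.11948, b = 0.12309.
|∇z| = √(a²+b²) = 0.17154, so dip δ = arctan(0.17154) = 9.73°.
True thickness = vertical thickness × cos δ = 7.2 × cos 9.73° = 7.1 m.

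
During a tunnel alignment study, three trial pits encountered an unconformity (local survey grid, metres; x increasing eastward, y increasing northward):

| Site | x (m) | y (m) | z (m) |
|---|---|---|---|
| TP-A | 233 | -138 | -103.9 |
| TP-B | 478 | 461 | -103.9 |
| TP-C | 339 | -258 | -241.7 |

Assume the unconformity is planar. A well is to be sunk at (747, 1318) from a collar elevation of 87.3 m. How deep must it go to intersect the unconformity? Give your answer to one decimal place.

Two edge vectors: TP-A→TP-B = (245, 599, 0), TP-A→TP-C = (106, -120, -137.8).
Normal n = (TP-A→TP-B) × (TP-A→TP-C) = (-82542.2, 33761, -92894).
So ∂z/∂x = −n_x/n_z = −0.888563 and ∂z/∂y = −n_y/n_z = 0.363436.
Intercept c from TP-A: -103.9 + 207.04 + 50.15 = 153.29.
At (747, 1318): z_contact = −663.76 + 479.01 + 153.29 = -31.46 m.
Depth below ground = 87.3 − (-31.46) = 118.8 m.

118.8 m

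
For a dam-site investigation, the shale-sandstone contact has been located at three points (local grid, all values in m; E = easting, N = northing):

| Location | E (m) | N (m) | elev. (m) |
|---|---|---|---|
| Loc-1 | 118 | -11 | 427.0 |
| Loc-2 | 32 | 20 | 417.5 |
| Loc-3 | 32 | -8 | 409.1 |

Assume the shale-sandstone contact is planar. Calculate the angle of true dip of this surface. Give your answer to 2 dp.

20.36°

Let the plane be z = a·E + b·N + c.
Loc-2−Loc-1: −86a + 31b = −9.5;  Loc-3−Loc-1: −86a + 3b = −17.9.
Solving gives a = 0.21860, b = 0.30000.
Gradient magnitude |∇z| = √(a² + b²) = √(0.04779 + 0.09000) = 0.37120.
True dip = arctan(0.37120) = 20.36°, dipping toward SW (azimuth ≈ 216°).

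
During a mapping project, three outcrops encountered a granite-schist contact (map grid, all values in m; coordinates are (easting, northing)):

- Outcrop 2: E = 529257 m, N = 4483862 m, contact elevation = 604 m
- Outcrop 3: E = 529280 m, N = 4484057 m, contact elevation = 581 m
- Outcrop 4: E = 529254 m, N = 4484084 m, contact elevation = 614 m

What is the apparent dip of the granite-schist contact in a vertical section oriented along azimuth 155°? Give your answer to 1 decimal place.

Two edge vectors: Outcrop 2→Outcrop 3 = (23, 195, -23), Outcrop 2→Outcrop 4 = (-3, 222, 10).
Normal n = (Outcrop 2→Outcrop 3) × (Outcrop 2→Outcrop 4) = (7056, -161, 5691).
So ∂z/∂E = −n_x/n_z = −1.23985 and ∂z/∂N = −n_y/n_z = 0.02829.
Unit vector along 155° is (sin 155°, cos 155°) = (0.4226, -0.9063).
Slope in that direction = a·(0.4226) + b·(-0.9063) = −0.54962.
Apparent dip = arctan|0.54962| = 28.8° (true dip is 51.1°, so apparent ≤ true as expected).

28.8°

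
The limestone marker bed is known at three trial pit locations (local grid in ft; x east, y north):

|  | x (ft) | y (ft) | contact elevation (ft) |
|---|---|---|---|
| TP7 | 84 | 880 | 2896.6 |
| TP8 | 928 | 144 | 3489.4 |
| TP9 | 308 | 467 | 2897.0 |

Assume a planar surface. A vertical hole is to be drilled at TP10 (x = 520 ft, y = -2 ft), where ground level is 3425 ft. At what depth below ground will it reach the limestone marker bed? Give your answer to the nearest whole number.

584 ft

Two edge vectors: TP7→TP8 = (844, -736, 592.8), TP7→TP9 = (224, -413, 0.4).
Normal n = (TP7→TP8) × (TP7→TP9) = (244532, 132449.6, -183708).
So ∂z/∂x = −n_x/n_z = 1.33109 and ∂z/∂y = −n_y/n_z = 0.72098.
Intercept c from TP7: 2896.6 − 111.81 − 634.46 = 2150.33.
At (520, -2): z_contact = 692.2 − 1.4 + 2150.33 = 2841.1 ft.
Depth below ground = 3425 − 2841.1 = 584 ft.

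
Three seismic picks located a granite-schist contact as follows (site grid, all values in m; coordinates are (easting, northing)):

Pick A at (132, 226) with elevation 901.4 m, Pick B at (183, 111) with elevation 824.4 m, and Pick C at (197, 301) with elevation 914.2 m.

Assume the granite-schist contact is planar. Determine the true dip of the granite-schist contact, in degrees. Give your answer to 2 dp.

Two edge vectors: Pick A→Pick B = (51, -115, -77), Pick A→Pick C = (65, 75, 12.8).
Normal n = (Pick A→Pick B) × (Pick A→Pick C) = (4303, -5657.8, 11300).
So ∂z/∂E = −n_x/n_z = −0.38080 and ∂z/∂N = −n_y/n_z = 0.50069.
Gradient magnitude |∇z| = √(a² + b²) = √(0.14501 + 0.25069) = 0.62904.
True dip = arctan(0.62904) = 32.17°, dipping toward SE (azimuth ≈ 143°).

32.17°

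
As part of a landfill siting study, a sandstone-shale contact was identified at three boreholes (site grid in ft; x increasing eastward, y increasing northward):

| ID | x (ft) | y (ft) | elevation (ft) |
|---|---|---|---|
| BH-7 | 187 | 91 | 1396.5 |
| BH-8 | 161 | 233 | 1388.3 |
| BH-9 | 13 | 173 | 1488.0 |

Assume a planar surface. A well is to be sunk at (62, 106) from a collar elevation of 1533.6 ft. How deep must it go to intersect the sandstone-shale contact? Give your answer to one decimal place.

64.0 ft

Two edge vectors: BH-7→BH-8 = (-26, 142, -8.2), BH-7→BH-9 = (-174, 82, 91.5).
Normal n = (BH-7→BH-8) × (BH-7→BH-9) = (13665.4, 3805.8, 22576).
So ∂z/∂x = −n_x/n_z = −0.60531 and ∂z/∂y = −n_y/n_z = −0.16858.
Intercept c from BH-7: 1396.5 + 113.19 + 15.34 = 1525.03.
At (62, 106): z_contact = −37.53 − 17.87 + 1525.03 = 1469.63 ft.
Depth below ground = 1533.6 − 1469.63 = 64.0 ft.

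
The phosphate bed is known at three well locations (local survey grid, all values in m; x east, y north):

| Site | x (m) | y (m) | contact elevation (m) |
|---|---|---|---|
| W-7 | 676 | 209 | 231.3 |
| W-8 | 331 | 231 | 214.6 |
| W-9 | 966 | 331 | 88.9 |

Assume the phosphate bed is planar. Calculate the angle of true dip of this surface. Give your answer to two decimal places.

48.08°

Two edge vectors: W-7→W-8 = (-345, 22, -16.7), W-7→W-9 = (290, 122, -142.4).
Normal n = (W-7→W-8) × (W-7→W-9) = (-1095.4, -53971, -48470).
So ∂z/∂x = −n_x/n_z = −0.02260 and ∂z/∂y = −n_y/n_z = −1.11349.
Gradient magnitude |∇z| = √(a² + b²) = √(0.00051 + 1.23987) = 1.11372.
True dip = arctan(1.11372) = 48.08°, dipping toward N (azimuth ≈ 001°).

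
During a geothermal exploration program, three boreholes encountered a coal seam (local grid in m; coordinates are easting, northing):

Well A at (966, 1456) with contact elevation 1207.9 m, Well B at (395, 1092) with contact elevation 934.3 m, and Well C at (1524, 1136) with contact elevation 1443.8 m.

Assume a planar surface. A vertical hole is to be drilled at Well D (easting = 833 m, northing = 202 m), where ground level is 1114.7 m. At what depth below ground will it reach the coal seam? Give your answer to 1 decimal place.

25.0 m

Two edge vectors: Well A→Well B = (-571, -364, -273.6), Well A→Well C = (558, -320, 235.9).
Normal n = (Well A→Well B) × (Well A→Well C) = (-173419.6, -17969.9, 385832).
So ∂z/∂easting = −n_x/n_z = 0.449469 and ∂z/∂northing = −n_y/n_z = 0.046574.
Intercept c from Well A: 1207.9 − 434.19 − 67.81 = 705.90.
At (833, 202): z_contact = 374.41 + 9.41 + 705.90 = 1089.72 m.
Depth below ground = 1114.7 − 1089.72 = 25.0 m.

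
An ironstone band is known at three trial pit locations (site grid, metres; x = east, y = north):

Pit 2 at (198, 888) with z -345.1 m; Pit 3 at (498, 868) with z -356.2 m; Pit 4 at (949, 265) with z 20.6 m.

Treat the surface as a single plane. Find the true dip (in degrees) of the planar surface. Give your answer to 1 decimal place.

34.7°

Two edge vectors: Pit 2→Pit 3 = (300, -20, -11.1), Pit 2→Pit 4 = (751, -623, 365.7).
Normal n = (Pit 2→Pit 3) × (Pit 2→Pit 4) = (-14229.3, -118046.1, -171880).
So ∂z/∂x = −n_x/n_z = −0.08279 and ∂z/∂y = −n_y/n_z = −0.68679.
Gradient magnitude |∇z| = √(a² + b²) = √(0.00685 + 0.47169) = 0.69177.
True dip = arctan(0.69177) = 34.7°, dipping toward N (azimuth ≈ 007°).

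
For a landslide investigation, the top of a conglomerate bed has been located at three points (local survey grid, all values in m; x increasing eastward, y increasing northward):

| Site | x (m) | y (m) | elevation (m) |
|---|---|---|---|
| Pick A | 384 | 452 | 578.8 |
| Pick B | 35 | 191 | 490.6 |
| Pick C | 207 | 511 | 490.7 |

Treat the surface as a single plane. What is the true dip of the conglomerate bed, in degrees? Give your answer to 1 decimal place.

25.6°

Let the plane be z = a·x + b·y + c.
Pick B−Pick A: −349a − 261b = −88.2;  Pick C−Pick A: −177a + 59b = −88.1.
Solving gives a = 0.42220, b = −0.22662.
Gradient magnitude |∇z| = √(a² + b²) = √(0.17825 + 0.05136) = 0.47918.
True dip = arctan(0.47918) = 25.6°, dipping toward WNW (azimuth ≈ 298°).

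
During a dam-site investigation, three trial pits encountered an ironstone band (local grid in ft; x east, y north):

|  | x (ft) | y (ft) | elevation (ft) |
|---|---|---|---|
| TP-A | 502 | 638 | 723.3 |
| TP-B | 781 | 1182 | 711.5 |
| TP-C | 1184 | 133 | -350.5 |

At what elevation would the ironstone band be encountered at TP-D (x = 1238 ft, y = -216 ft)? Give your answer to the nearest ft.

Two edge vectors: TP-A→TP-B = (279, 544, -11.8), TP-A→TP-C = (682, -505, -1073.8).
Normal n = (TP-A→TP-B) × (TP-A→TP-C) = (-590106.2, 291542.6, -511903).
So ∂z/∂x = −n_x/n_z = −1.15277 and ∂z/∂y = −n_y/n_z = 0.56953.
Intercept c from TP-A: 723.3 + 578.69 − 363.36 = 938.63.
At (1238, -216): z = −1427.1 − 123.0 + 938.63 = -611.5 ft.

-612 ft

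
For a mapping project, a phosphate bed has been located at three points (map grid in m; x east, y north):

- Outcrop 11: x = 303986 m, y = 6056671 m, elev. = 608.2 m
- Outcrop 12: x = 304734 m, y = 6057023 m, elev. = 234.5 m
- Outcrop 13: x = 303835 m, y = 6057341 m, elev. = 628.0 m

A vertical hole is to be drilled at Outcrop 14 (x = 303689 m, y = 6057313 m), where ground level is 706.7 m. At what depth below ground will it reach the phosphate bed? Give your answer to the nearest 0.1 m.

Let the plane be z = a·x + b·y + c.
Outcrop 12−Outcrop 11: 748a + 352b = −373.7;  Outcrop 13−Outcrop 11: −151a + 670b = 19.8.
Solving gives a = −0.464266695, b = −0.075081001.
Then c = 608.2 − a·303986 − b·6056671 = 596479.70.
At (303689, 6057313): z_contact = −140992.69 − 454789.13 + 596479.70 = 697.89 m.
Depth below ground = 706.7 − 697.89 = 8.8 m.

8.8 m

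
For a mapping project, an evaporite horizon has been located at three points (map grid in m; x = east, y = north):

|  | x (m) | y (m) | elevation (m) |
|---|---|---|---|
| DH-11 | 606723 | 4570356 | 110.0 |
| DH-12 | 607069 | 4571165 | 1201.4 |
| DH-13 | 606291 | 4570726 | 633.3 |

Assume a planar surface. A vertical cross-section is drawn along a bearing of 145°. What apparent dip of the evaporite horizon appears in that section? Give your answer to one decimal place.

Let the plane be z = a·x + b·y + c.
DH-12−DH-11: 346a + 809b = 1091.4;  DH-13−DH-11: −432a + 370b = 523.3.
Solving gives a = −0.04090, b = 1.36657.
Unit vector along 145° is (sin 145°, cos 145°) = (0.5736, -0.8192).
Slope in that direction = a·(0.5736) + b·(-0.8192) = −1.14289.
Apparent dip = arctan|1.14289| = 48.8° (true dip is 53.8°, so apparent ≤ true as expected).

48.8°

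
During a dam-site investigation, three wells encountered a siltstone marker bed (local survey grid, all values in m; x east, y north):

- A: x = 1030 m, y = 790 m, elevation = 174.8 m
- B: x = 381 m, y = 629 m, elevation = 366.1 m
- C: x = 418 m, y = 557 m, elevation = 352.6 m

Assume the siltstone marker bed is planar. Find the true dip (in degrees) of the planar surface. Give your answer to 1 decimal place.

Let the plane be z = a·x + b·y + c.
B−A: −649a − 161b = 191.3;  C−A: −612a − 233b = 177.8.
Solving gives a = −0.30269, b = 0.03195.
Gradient magnitude |∇z| = √(a² + b²) = √(0.09162 + 0.00102) = 0.30437.
True dip = arctan(0.30437) = 16.9°, dipping toward E (azimuth ≈ 096°).

16.9°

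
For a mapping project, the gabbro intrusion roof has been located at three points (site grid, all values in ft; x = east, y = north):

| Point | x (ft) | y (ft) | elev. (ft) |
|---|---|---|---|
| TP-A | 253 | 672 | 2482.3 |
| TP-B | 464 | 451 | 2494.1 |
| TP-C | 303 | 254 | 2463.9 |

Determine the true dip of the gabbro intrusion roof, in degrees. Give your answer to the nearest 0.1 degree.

7.4°

Let the plane be z = a·x + b·y + c.
TP-B−TP-A: 211a − 221b = 11.8;  TP-C−TP-A: 50a − 418b = −18.4.
Solving gives a = 0.11664, b = 0.05797.
Gradient magnitude |∇z| = √(a² + b²) = √(0.01361 + 0.00336) = 0.13026.
True dip = arctan(0.13026) = 7.4°, dipping toward WSW (azimuth ≈ 244°).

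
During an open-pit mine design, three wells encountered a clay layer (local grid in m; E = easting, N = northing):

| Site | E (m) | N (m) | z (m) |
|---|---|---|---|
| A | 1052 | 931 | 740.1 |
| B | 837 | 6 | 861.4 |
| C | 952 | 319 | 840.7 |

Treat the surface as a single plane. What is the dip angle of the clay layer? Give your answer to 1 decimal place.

28.3°

Let the plane be z = a·E + b·N + c.
B−A: −215a − 925b = 121.3;  C−A: −100a − 612b = 100.6.
Solving gives a = 0.48156, b = −0.24307.
Gradient magnitude |∇z| = √(a² + b²) = √(0.23190 + 0.05908) = 0.53943.
True dip = arctan(0.53943) = 28.3°, dipping toward WNW (azimuth ≈ 297°).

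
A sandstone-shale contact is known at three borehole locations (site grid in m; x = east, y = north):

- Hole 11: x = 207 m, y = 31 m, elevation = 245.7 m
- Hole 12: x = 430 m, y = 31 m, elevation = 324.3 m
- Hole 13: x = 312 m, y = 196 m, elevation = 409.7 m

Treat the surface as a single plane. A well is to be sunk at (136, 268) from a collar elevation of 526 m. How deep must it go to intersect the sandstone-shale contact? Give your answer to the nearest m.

123 m

Two edge vectors: Hole 11→Hole 12 = (223, 0, 78.6), Hole 11→Hole 13 = (105, 165, 164).
Normal n = (Hole 11→Hole 12) × (Hole 11→Hole 13) = (-12969, -28319, 36795).
So ∂z/∂x = −n_x/n_z = 0.35247 and ∂z/∂y = −n_y/n_z = 0.76964.
Intercept c from Hole 11: 245.7 − 72.96 − 23.86 = 148.88.
At (136, 268): z_contact = 47.9 + 206.3 + 148.88 = 403.1 m.
Depth below ground = 526 − 403.1 = 123 m.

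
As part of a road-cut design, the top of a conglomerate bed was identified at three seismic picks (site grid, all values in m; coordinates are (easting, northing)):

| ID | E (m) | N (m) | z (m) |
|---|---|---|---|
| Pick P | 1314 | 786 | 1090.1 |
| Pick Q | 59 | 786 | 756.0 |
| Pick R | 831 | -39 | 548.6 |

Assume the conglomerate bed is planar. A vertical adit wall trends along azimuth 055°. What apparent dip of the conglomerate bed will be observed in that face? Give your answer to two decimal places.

Two edge vectors: Pick P→Pick Q = (-1255, 0, -334.1), Pick P→Pick R = (-483, -825, -541.5).
Normal n = (Pick P→Pick Q) × (Pick P→Pick R) = (-275632.5, -518212.2, 1035375).
So ∂z/∂E = −n_x/n_z = 0.26622 and ∂z/∂N = −n_y/n_z = 0.50051.
Unit vector along 055° is (sin 55°, cos 55°) = (0.8192, 0.5736).
Slope in that direction = a·(0.8192) + b·(0.5736) = 0.50515.
Apparent dip = arctan|0.50515| = 26.80° (true dip is 29.5°, so apparent ≤ true as expected).

26.80°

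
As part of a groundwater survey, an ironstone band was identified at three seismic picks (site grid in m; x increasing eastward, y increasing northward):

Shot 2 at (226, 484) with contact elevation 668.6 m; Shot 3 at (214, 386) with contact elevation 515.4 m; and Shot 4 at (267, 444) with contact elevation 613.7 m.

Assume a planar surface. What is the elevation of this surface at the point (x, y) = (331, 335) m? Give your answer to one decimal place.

Let the plane be z = a·x + b·y + c.
Shot 3−Shot 2: −12a − 98b = −153.2;  Shot 4−Shot 2: 41a − 40b = −54.9.
Solving gives a = 0.16625, b = 1.54291.
Then c = 668.6 − a·226 − b·484 = −115.74.
At (331, 335): z = 55.0 + 516.9 − 115.74 = 456.2 m.

456.2 m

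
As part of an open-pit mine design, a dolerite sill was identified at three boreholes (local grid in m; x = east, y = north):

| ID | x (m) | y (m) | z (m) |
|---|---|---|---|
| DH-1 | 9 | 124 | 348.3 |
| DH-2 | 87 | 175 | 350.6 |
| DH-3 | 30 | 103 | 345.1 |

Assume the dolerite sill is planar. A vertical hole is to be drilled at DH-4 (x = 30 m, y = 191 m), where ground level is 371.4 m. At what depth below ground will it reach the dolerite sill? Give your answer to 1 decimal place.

Let the plane be z = a·x + b·y + c.
DH-2−DH-1: 78a + 51b = 2.3;  DH-3−DH-1: 21a − 21b = −3.2.
Solving gives a = −0.04241, b = 0.10997.
Then c = 348.3 − a·9 − b·124 = 335.05.
At (30, 191): z_contact = −1.27 + 21.00 + 335.05 = 354.78 m.
Depth below ground = 371.4 − 354.78 = 16.6 m.

16.6 m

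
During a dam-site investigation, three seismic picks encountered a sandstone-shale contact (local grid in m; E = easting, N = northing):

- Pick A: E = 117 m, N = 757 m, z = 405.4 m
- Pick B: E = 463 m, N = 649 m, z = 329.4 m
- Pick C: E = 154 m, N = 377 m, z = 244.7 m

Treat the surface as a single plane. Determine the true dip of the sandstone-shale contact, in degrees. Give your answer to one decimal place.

23.0°

Let the plane be z = a·E + b·N + c.
Pick B−Pick A: 346a − 108b = −76;  Pick C−Pick A: 37a − 380b = −160.7.
Solving gives a = −0.09040, b = 0.41409.
Gradient magnitude |∇z| = √(a² + b²) = √(0.00817 + 0.17147) = 0.42385.
True dip = arctan(0.42385) = 23.0°, dipping toward SSE (azimuth ≈ 168°).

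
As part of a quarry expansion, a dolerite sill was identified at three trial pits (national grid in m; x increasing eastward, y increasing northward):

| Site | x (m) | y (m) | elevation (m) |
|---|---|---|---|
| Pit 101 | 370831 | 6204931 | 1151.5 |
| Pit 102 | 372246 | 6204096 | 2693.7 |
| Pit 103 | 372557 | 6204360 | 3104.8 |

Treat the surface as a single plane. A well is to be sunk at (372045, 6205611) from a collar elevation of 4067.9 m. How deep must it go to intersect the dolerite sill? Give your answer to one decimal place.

1368.2 m

Let the plane be z = a·x + b·y + c.
Pit 102−Pit 101: 1415a − 835b = 1542.2;  Pit 103−Pit 101: 1726a − 571b = 1953.3.
Solving gives a = 1.185022069, b = 0.161205063.
Then c = 1151.5 − a·370831 − b·6204931 = −1438557.71.
At (372045, 6205611): z_contact = 440881.54 + 1000375.91 − 1438557.71 = 2699.74 m.
Depth below ground = 4067.9 − 2699.74 = 1368.2 m.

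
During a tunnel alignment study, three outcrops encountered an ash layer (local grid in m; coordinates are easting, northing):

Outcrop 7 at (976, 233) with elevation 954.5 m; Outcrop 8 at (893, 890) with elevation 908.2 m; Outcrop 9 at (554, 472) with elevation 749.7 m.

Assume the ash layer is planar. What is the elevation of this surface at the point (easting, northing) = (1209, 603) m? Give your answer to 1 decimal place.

1062.6 m

Let the plane be z = a·easting + b·northing + c.
Outcrop 8−Outcrop 7: −83a + 657b = −46.3;  Outcrop 9−Outcrop 7: −422a + 239b = −204.8.
Solving gives a = 0.479719, b = −0.009868.
Then c = 954.5 − a·976 − b·233 = 488.59.
At (1209, 603): z = 580.0 − 6.0 + 488.59 = 1062.6 m.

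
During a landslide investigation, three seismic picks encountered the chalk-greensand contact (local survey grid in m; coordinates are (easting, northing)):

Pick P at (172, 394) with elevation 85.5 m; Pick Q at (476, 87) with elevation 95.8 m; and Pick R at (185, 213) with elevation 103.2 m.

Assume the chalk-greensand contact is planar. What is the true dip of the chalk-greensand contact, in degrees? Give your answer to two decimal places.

Two edge vectors: Pick P→Pick Q = (304, -307, 10.3), Pick P→Pick R = (13, -181, 17.7).
Normal n = (Pick P→Pick Q) × (Pick P→Pick R) = (-3569.6, -5246.9, -51033).
So ∂z/∂E = −n_x/n_z = −0.06995 and ∂z/∂N = −n_y/n_z = −0.10281.
Gradient magnitude |∇z| = √(a² + b²) = √(0.00489 + 0.01057) = 0.12435.
True dip = arctan(0.12435) = 7.09°, dipping toward NE (azimuth ≈ 034°).

7.09°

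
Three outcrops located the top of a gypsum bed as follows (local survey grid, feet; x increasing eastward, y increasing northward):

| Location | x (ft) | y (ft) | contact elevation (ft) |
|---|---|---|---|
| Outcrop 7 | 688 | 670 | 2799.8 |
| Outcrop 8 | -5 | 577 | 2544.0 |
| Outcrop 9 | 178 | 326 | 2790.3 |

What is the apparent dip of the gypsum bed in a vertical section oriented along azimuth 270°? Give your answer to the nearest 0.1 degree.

Two edge vectors: Outcrop 7→Outcrop 8 = (-693, -93, -255.8), Outcrop 7→Outcrop 9 = (-510, -344, -9.5).
Normal n = (Outcrop 7→Outcrop 8) × (Outcrop 7→Outcrop 9) = (-87111.7, 123874.5, 190962).
So ∂z/∂x = −n_x/n_z = 0.45617 and ∂z/∂y = −n_y/n_z = −0.64869.
Unit vector along 270° is (sin 270°, cos 270°) = (-1.0000, -0.0000).
Slope in that direction = a·(-1.0000) + b·(-0.0000) = −0.45617.
Apparent dip = arctan|0.45617| = 24.5° (true dip is 38.4°, so apparent ≤ true as expected).

24.5°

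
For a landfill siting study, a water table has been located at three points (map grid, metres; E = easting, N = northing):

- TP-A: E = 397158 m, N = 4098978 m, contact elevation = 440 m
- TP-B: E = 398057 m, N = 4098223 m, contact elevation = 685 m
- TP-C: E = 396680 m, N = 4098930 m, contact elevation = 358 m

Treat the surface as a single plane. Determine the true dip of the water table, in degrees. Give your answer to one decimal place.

11.9°

Two edge vectors: TP-A→TP-B = (899, -755, 245), TP-A→TP-C = (-478, -48, -82).
Normal n = (TP-A→TP-B) × (TP-A→TP-C) = (73670, -43392, -404042).
So ∂z/∂E = −n_x/n_z = 0.18233 and ∂z/∂N = −n_y/n_z = −0.10739.
Gradient magnitude |∇z| = √(a² + b²) = √(0.03325 + 0.01153) = 0.21161.
True dip = arctan(0.21161) = 11.9°, dipping toward WNW (azimuth ≈ 300°).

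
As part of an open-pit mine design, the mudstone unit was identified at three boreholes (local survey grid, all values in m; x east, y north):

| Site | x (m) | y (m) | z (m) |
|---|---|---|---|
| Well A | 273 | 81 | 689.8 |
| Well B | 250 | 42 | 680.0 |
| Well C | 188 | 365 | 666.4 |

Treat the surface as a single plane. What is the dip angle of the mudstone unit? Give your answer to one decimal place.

Let the plane be z = a·x + b·y + c.
Well B−Well A: −23a − 39b = −9.8;  Well C−Well A: −85a + 284b = −23.4.
Solving gives a = 0.37532, b = 0.02994.
Gradient magnitude |∇z| = √(a² + b²) = √(0.14087 + 0.00090) = 0.37651.
True dip = arctan(0.37651) = 20.6°, dipping toward W (azimuth ≈ 265°).

20.6°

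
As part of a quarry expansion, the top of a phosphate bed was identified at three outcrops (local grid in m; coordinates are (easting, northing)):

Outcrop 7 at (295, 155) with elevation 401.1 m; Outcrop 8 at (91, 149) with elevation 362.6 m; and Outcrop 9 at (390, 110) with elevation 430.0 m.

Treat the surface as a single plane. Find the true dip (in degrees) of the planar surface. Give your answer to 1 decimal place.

Let the plane be z = a·E + b·N + c.
Outcrop 8−Outcrop 7: −204a − 6b = −38.5;  Outcrop 9−Outcrop 7: 95a − 45b = 28.9.
Solving gives a = 0.19548, b = −0.22955.
Gradient magnitude |∇z| = √(a² + b²) = √(0.03821 + 0.05269) = 0.30150.
True dip = arctan(0.30150) = 16.8°, dipping toward NW (azimuth ≈ 320°).

16.8°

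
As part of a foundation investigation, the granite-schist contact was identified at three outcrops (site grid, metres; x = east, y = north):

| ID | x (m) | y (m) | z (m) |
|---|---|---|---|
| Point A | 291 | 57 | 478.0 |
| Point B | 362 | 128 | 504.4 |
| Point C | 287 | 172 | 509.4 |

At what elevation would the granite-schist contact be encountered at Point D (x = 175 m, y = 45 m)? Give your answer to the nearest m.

464 m

Let the plane be z = a·x + b·y + c.
Point B−Point A: 71a + 71b = 26.4;  Point C−Point A: −4a + 115b = 31.4.
Solving gives a = 0.09547, b = 0.27636.
Then c = 478 − a·291 − b·57 = 434.47.
At (175, 45): z = 16.7 + 12.4 + 434.47 = 463.6 m.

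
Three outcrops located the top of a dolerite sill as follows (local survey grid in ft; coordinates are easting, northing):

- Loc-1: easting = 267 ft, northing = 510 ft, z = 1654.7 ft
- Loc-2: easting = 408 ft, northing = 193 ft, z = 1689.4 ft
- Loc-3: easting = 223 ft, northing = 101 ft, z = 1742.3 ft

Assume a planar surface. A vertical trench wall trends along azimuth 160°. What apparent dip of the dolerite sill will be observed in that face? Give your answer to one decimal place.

6.7°

Two edge vectors: Loc-1→Loc-2 = (141, -317, 34.7), Loc-1→Loc-3 = (-44, -409, 87.6).
Normal n = (Loc-1→Loc-2) × (Loc-1→Loc-3) = (-13576.9, -13878.4, -71617).
So ∂z/∂easting = −n_x/n_z = −0.18958 and ∂z/∂northing = −n_y/n_z = −0.19379.
Unit vector along 160° is (sin 160°, cos 160°) = (0.3420, -0.9397).
Slope in that direction = a·(0.3420) + b·(-0.9397) = 0.11726.
Apparent dip = arctan|0.11726| = 6.7° (true dip is 15.2°, so apparent ≤ true as expected).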